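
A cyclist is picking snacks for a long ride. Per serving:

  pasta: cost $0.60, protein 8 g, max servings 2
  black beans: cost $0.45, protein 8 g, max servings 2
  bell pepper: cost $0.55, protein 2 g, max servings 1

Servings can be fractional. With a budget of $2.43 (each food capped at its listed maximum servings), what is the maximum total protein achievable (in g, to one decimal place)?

Protein per dollar: black beans 17.78, pasta 13.33, bell pepper 3.636.
Take 2 servings of black beans: spends $0.90, +16.0 g protein (running total 16.0 g).
Take 2 servings of pasta: spends $1.20, +16.0 g protein (running total 32.0 g).
Take 0.6 servings of bell pepper: spends $0.33, +1.2 g protein (running total 33.2 g).
Filling greedily by protein-per-dollar is optimal for one linear limit, giving 33.2 g.

33.2 g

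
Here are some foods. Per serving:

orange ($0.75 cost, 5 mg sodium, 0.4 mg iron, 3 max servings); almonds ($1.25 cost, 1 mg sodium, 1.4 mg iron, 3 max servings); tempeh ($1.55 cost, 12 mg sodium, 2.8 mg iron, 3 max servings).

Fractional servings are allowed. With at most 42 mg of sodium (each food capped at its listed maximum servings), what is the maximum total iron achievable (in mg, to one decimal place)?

12.8 mg

Iron per mg sodium: almonds 1.4, tempeh 0.2333, orange 0.08.
Take 3 servings of almonds: uses 3 mg sodium, +4.2 mg iron (running total 4.2 mg).
Take 3 servings of tempeh: uses 36 mg sodium, +8.4 mg iron (running total 12.6 mg).
Take 0.6 servings of orange: uses 3 mg sodium, +0.2 mg iron (running total 12.8 mg).
Filling greedily by iron-per-mg sodium is optimal for one linear limit, giving 12.8 mg.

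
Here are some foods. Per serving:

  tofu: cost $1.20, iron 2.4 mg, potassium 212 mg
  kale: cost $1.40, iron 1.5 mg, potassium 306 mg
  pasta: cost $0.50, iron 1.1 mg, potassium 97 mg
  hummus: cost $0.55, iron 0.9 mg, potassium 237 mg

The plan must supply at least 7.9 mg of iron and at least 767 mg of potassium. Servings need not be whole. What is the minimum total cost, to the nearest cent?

This is a tiny linear program; its minimum lies at a vertex of the feasible set. List the vertices and price them.
tofu only: max(7.9/2.4, 767/212) = 3.618 servings → $4.34.
kale only: max(7.9/1.5, 767/306) = 5.267 servings → $7.37.
pasta only: max(7.9/1.1, 767/97) = 7.907 servings → $3.95.
hummus only: max(7.9/0.9, 767/237) = 8.778 servings → $4.83.
tofu + kale with both tight: 3.043 servings and 0.3987 servings → $4.21.
tofu + pasta: intersection lies outside the first quadrant.
tofu + hummus with both tight: 3.127 servings and 0.4392 servings → $3.99.
kale + pasta with both tight: 0.405 servings and 6.63 servings → $3.88.
kale + hummus: intersection lies outside the first quadrant.
pasta + hummus with both tight: 6.817 servings and 0.4464 servings → $3.65.
So the least-cost plan costs $3.65.

$3.65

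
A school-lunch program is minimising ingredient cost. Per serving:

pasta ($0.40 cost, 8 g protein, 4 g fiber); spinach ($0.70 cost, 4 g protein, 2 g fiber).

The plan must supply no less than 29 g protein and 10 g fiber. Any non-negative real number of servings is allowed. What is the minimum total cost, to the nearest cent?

$1.45

pasta only: max(29/8, 10/4) = 3.625 servings → $1.45.
spinach only: max(29/4, 10/2) = 7.25 servings → $5.08.
pasta + spinach (both tight): parallel constraints — no distinct corner.
So the least-cost plan costs $1.45.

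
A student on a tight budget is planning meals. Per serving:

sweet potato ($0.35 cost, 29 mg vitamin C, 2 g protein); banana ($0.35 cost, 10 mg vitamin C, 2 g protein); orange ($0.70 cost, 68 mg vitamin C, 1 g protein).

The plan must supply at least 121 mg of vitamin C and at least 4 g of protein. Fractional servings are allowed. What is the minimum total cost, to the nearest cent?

An LP optimum is at a vertex; with two nutrient constraints at most two foods are used. Check each candidate.
sweet potato only: max(121/29, 4/2) = 4.172 servings → $1.46.
banana only: max(121/10, 4/2) = 12.1 servings → $4.24.
orange only: max(121/68, 4/1) = 4 servings → $2.80.
sweet potato + banana: intersection lies outside the first quadrant.
sweet potato + orange with both tight: 1.411 servings and 1.178 servings → $1.32.
banana + orange with both tight: 1.198 servings and 1.603 servings → $1.54.
So the least-cost plan costs $1.32.

$1.32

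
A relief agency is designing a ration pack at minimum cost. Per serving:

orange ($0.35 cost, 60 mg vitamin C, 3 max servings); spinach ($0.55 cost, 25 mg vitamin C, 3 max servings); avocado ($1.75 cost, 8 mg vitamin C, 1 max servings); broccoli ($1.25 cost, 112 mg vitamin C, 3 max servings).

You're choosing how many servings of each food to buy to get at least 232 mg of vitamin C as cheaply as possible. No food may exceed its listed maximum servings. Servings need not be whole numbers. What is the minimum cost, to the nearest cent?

Cost per mg of vitamin C: orange $0.0058, broccoli $0.0112, spinach $0.0220, avocado $0.2188.
Take 3 servings of orange: +180.0 mg vitamin C for $1.05 (total $1.05, still need 52.0 mg).
Take 0.4643 servings of broccoli: +52.0 mg vitamin C for $0.58 (total $1.63, still need 0.0 mg).
Filling from the cheapest source first is optimal under one linear minimum: $1.63.

$1.63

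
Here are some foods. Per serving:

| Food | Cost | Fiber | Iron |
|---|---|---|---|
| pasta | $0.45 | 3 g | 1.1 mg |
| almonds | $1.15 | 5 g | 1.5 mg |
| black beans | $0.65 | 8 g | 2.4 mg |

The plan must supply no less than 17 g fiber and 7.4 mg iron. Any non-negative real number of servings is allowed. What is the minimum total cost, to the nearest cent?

With two linear requirements the optimum uses one or two foods; enumerate the corners.
pasta only: max(17/3, 7.4/1.1) = 6.727 servings → $3.03.
almonds only: max(17/5, 7.4/1.5) = 4.933 servings → $5.67.
black beans only: max(17/8, 7.4/2.4) = 3.083 servings → $2.00.
pasta + almonds with both targets exact would need a negative amount; discard.
pasta + black beans: intersection lies outside the first quadrant.
almonds + black beans (both tight): parallel constraints — no distinct corner.
So the least-cost plan costs $2.00.

$2.00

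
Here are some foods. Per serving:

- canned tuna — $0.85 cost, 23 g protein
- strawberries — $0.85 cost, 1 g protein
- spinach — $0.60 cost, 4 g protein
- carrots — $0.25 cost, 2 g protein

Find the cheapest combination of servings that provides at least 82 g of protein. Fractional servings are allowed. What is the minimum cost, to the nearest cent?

Cost per g of protein: canned tuna $0.0370, carrots $0.1250, spinach $0.1500, strawberries $0.8500.
With no serving limits, use only canned tuna: 82 g / 23 g = 3.565 servings × $0.85 = $3.03.

$3.03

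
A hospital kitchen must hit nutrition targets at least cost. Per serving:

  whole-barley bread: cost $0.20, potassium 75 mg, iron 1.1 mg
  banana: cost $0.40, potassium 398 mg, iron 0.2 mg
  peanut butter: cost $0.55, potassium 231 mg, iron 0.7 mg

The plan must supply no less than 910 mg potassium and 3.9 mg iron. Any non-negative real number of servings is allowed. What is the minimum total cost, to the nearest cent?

$1.32

whole-barley bread only: max(910/75, 3.9/1.1) = 12.13 servings → $2.43.
banana only: max(910/398, 3.9/0.2) = 19.5 servings → $7.80.
peanut butter only: max(910/231, 3.9/0.7) = 5.571 servings → $3.06.
whole-barley bread + banana with both tight: 3.241 servings and 1.676 servings → $1.32.
whole-barley bread + peanut butter with both tight: 1.309 servings and 3.514 servings → $2.19.
banana + peanut butter: intersection lies outside the first quadrant.
Cheapest feasible corner: $1.32.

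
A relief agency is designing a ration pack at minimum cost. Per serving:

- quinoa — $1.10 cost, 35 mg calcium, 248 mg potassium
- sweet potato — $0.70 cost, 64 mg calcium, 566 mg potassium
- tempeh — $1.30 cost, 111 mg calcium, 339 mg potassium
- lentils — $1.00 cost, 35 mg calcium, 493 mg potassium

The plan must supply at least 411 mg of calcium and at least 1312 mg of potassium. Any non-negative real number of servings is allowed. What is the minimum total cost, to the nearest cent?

$4.50

Check every corner: each single food scaled to meet both minima, and each pair solved so both constraints bind.
quinoa only: max(411/35, 1312/248) = 11.74 servings → $12.92.
sweet potato only: max(411/64, 1312/566) = 6.422 servings → $4.50.
tempeh only: max(411/111, 1312/339) = 3.87 servings → $5.03.
lentils only: max(411/35, 1312/493) = 11.74 servings → $11.74.
quinoa + sweet potato: intersection lies outside the first quadrant.
quinoa + tempeh with both tight: 0.4024 servings and 3.576 servings → $5.09.
quinoa + lentils with both targets exact would need a negative amount; discard.
sweet potato + tempeh with both tight: 0.1532 servings and 3.614 servings → $4.81.
sweet potato + lentils: intersection lies outside the first quadrant.
tempeh + lentils with both tight: 3.656 servings and 0.1471 servings → $4.90.
Cheapest feasible corner: $4.50.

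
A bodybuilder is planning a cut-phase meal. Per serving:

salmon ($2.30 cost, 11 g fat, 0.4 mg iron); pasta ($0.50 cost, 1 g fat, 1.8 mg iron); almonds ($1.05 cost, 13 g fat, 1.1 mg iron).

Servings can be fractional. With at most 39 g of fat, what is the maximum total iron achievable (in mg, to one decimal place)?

Iron per g fat: pasta 1.8, almonds 0.08462, salmon 0.03636.
With no serving limits, spend the whole fat allowance on pasta: 39 g / 1 g × 1.8 mg = 70.2 mg.

70.2 mg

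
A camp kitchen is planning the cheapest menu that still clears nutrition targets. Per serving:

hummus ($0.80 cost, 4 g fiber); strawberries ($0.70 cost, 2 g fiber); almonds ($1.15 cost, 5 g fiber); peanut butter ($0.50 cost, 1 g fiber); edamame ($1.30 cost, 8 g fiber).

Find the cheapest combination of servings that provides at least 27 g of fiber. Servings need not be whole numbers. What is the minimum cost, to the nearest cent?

Cost per g of fiber: edamame $0.1625, hummus $0.2000, almonds $0.2300, strawberries $0.3500, peanut butter $0.5000.
With no serving limits, use only edamame: 27 g / 8 g = 3.375 servings × $1.30 = $4.39.

$4.39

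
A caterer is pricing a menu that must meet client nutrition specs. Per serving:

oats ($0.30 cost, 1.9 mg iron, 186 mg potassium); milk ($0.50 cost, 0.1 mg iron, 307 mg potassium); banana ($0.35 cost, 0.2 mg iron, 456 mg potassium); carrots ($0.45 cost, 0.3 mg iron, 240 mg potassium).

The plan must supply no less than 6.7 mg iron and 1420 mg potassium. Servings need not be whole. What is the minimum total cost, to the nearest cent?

For a min-cost LP with two ≥-constraints, a basic feasible solution has at most two positive variables.
oats only: max(6.7/1.9, 1420/186) = 7.634 servings → $2.29.
milk only: max(6.7/0.1, 1420/307) = 67 servings → $33.50.
banana only: max(6.7/0.2, 1420/456) = 33.5 servings → $11.72.
carrots only: max(6.7/0.3, 1420/240) = 22.33 servings → $10.05.
oats + milk with both tight: 3.391 servings and 2.571 servings → $2.30.
oats + banana with both tight: 3.342 servings and 1.751 servings → $1.62.
oats + carrots with both tight: 2.954 servings and 3.628 servings → $2.52.
milk + banana: the both-tight solution has a negative serving — not a feasible corner.
milk + carrots: intersection lies outside the first quadrant.
banana + carrots: intersection lies outside the first quadrant.
So the least-cost plan costs $1.62.

$1.62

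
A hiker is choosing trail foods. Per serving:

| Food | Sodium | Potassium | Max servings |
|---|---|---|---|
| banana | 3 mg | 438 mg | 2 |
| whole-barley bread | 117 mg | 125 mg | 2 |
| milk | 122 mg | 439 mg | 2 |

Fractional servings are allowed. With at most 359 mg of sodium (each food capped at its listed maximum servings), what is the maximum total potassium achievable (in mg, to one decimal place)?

1870.5 mg

Potassium per mg sodium: banana 146, milk 3.598, whole-barley bread 1.068.
Take 2 servings of banana: uses 6 mg sodium, +876.0 mg potassium (running total 876.0 mg).
Take 2 servings of milk: uses 244 mg sodium, +878.0 mg potassium (running total 1754.0 mg).
Take 0.9316 servings of whole-barley bread: uses 109 mg sodium, +116.5 mg potassium (running total 1870.5 mg).
Filling greedily by potassium-per-mg sodium is optimal for one linear limit, giving 1870.5 mg.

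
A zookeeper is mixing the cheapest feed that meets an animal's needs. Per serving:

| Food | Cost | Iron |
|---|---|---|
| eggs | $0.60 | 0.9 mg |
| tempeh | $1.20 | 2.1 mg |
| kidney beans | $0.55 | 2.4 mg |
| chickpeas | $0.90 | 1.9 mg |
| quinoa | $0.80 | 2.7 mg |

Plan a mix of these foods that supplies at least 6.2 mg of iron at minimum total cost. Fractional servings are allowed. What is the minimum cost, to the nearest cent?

$1.42

Cost per mg of iron: kidney beans $0.2292, quinoa $0.2963, chickpeas $0.4737, tempeh $0.5714, eggs $0.6667.
With no serving limits, use only kidney beans: 6.2 mg / 2.4 mg = 2.583 servings × $0.55 = $1.42.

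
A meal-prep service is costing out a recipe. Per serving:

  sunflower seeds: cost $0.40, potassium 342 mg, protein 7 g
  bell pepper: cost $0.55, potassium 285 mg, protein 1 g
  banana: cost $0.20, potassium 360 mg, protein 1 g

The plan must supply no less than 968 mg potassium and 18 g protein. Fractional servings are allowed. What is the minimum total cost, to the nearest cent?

Minimising a linear cost over {potassium ≥ 968, protein ≥ 18, servings ≥ 0} — the optimum is at a vertex, using one or two foods.
sunflower seeds only: max(968/342, 18/7) = 2.83 servings → $1.13.
bell pepper only: max(968/285, 18/1) = 18 servings → $9.90.
banana only: max(968/360, 18/1) = 18 servings → $3.60.
sunflower seeds + bell pepper with both tight: 2.518 servings and 0.3751 servings → $1.21.
sunflower seeds + banana with both tight: 2.531 servings and 0.2847 servings → $1.07.
bell pepper + banana: intersection lies outside the first quadrant.
The minimum over all feasible corners is $1.07.

$1.07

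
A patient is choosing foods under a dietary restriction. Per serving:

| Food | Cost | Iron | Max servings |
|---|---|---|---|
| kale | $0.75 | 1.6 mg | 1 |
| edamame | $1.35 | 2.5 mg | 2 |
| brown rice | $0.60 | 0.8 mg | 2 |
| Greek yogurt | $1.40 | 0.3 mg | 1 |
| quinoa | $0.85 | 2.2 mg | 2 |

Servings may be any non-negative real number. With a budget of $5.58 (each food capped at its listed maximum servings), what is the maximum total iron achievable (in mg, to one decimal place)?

11.6 mg

Iron per dollar: quinoa 2.588, kale 2.133, edamame 1.852, brown rice 1.333, Greek yogurt 0.2143.
Take 2 servings of quinoa: spends $1.70, +4.4 mg iron (running total 4.4 mg).
Take 1 serving of kale: spends $0.75, +1.6 mg iron (running total 6.0 mg).
Take 2 servings of edamame: spends $2.70, +5.0 mg iron (running total 11.0 mg).
Take 0.7167 servings of brown rice: spends $0.43, +0.6 mg iron (running total 11.6 mg).
Filling greedily by iron-per-dollar is optimal for one linear limit, giving 11.6 mg.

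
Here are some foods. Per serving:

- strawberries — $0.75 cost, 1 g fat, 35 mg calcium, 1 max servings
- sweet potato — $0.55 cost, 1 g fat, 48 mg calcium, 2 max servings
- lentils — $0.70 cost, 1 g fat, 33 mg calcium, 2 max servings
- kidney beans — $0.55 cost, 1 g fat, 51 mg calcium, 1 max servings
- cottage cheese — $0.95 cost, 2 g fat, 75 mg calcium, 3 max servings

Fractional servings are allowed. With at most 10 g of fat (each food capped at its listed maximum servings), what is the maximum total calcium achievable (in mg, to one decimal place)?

407.0 mg

Calcium per g fat: kidney beans 51, sweet potato 48, cottage cheese 37.5, strawberries 35, lentils 33.
Take 1 serving of kidney beans: uses 1 g fat, +51.0 mg calcium (running total 51.0 mg).
Take 2 servings of sweet potato: uses 2 g fat, +96.0 mg calcium (running total 147.0 mg).
Take 3 servings of cottage cheese: uses 6 g fat, +225.0 mg calcium (running total 372.0 mg).
Take 1 serving of strawberries: uses 1 g fat, +35.0 mg calcium (running total 407.0 mg).
Greedy by best ratio exhausts the fat allowance optimally: 407.0 mg.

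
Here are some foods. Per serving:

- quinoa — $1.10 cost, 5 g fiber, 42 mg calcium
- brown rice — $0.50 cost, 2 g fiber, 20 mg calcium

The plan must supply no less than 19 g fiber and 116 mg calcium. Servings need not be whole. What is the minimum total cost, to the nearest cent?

Compare the cost at each extreme point of the feasible region.
quinoa only: max(19/5, 116/42) = 3.8 servings → $4.18.
brown rice only: max(19/2, 116/20) = 9.5 servings → $4.75.
quinoa + brown rice: the both-tight solution has a negative serving — not a feasible corner.
The minimum over all feasible corners is $4.18.

$4.18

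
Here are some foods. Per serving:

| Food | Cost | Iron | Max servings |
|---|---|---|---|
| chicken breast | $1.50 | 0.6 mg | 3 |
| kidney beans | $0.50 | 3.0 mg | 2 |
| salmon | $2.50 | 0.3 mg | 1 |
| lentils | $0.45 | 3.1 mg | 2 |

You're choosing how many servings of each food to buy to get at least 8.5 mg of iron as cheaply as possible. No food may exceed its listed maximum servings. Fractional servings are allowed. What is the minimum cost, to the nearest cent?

$1.28

Cost per mg of iron: lentils $0.1452, kidney beans $0.1667, chicken breast $2.5000, salmon $8.3333.
Take 2 servings of lentils: +6.2 mg iron for $0.90 (total $0.90, still need 2.3 mg).
Take 0.7667 servings of kidney beans: +2.3 mg iron for $0.38 (total $1.28, still need 0.0 mg).
Filling from the cheapest source first is optimal under one linear minimum: $1.28.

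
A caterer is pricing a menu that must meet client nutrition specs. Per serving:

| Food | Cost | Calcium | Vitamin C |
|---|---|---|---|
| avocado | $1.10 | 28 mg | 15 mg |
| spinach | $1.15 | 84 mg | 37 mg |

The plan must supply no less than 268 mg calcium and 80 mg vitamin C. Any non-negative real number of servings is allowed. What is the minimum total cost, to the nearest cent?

$3.67

This is a tiny linear program; its minimum lies at a vertex of the feasible set. List the vertices and price them.
avocado only: max(268/28, 80/15) = 9.571 servings → $10.53.
spinach only: max(268/84, 80/37) = 3.19 servings → $3.67.
avocado + spinach with both targets exact would need a negative amount; discard.
Cheapest feasible corner: $3.67.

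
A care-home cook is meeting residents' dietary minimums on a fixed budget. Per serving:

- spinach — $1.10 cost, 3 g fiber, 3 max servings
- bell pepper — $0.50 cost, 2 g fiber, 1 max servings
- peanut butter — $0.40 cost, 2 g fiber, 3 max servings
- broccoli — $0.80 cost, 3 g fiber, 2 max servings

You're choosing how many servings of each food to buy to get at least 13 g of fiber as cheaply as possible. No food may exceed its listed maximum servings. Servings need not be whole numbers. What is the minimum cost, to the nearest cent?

Cost per g of fiber: peanut butter $0.2000, bell pepper $0.2500, broccoli $0.2667, spinach $0.3667.
Take 3 servings of peanut butter: +6.0 g fiber for $1.20 (total $1.20, still need 7.0 g).
Take 1 serving of bell pepper: +2.0 g fiber for $0.50 (total $1.70, still need 5.0 g).
Take 1.667 servings of broccoli: +5.0 g fiber for $1.33 (total $3.03, still need 0.0 g).
Greedy by cheapest-per-g is optimal for a single linear constraint, so the minimum cost is $3.03.

$3.03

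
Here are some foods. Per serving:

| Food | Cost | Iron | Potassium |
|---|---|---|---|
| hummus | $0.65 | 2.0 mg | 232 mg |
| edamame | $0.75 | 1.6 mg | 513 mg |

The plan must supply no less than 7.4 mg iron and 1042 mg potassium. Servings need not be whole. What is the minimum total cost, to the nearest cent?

$2.53

An LP optimum is at a vertex; with two nutrient constraints at most two foods are used. Check each candidate.
hummus only: max(7.4/2.0, 1042/232) = 4.491 servings → $2.92.
edamame only: max(7.4/1.6, 1042/513) = 4.625 servings → $3.47.
hummus + edamame with both tight: 3.251 servings and 0.5608 servings → $2.53.
Cheapest feasible corner: $2.53.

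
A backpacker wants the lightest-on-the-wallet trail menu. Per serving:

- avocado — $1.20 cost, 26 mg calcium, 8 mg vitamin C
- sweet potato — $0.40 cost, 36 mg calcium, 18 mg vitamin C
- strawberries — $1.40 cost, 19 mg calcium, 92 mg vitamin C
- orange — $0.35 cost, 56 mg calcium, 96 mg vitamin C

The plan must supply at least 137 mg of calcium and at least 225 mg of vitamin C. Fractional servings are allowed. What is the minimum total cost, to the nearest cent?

avocado only: max(137/26, 225/8) = 28.12 servings → $33.75.
sweet potato only: max(137/36, 225/18) = 12.5 servings → $5.00.
strawberries only: max(137/19, 225/92) = 7.211 servings → $10.09.
orange only: max(137/56, 225/96) = 2.446 servings → $0.86.
avocado + sweet potato with both targets exact would need a negative amount; discard.
avocado + strawberries with both tight: 3.718 servings and 2.122 servings → $7.43.
avocado + orange with both tight: 0.2695 servings and 2.321 servings → $1.14.
sweet potato + strawberries with both tight: 2.804 servings and 1.897 servings → $3.78.
sweet potato + orange with both tight: 0.2255 servings and 2.301 servings → $0.90.
strawberries + orange with both targets exact would need a negative amount; discard.
Cheapest feasible corner: $0.86.

$0.86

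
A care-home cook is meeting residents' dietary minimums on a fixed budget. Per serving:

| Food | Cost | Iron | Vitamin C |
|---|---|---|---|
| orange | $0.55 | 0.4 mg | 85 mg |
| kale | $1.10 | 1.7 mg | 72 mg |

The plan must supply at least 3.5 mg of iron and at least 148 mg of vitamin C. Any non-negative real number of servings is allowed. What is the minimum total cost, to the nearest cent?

Minimising a linear cost over {iron ≥ 3.5, vitamin C ≥ 148, servings ≥ 0} — the optimum is at a vertex, using one or two foods.
orange only: max(3.5/0.4, 148/85) = 8.75 servings → $4.81.
kale only: max(3.5/1.7, 148/72) = 2.059 servings → $2.26.
orange + kale with both targets exact would need a negative amount; discard.
The minimum over all feasible corners is $2.26.

$2.26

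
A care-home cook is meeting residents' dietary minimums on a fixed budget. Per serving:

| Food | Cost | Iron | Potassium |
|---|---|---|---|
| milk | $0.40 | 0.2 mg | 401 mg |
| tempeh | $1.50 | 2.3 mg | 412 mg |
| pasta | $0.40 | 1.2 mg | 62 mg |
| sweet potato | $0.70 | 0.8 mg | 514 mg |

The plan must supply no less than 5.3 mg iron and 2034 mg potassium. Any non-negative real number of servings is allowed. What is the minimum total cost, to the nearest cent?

For a min-cost LP with two ≥-constraints, a basic feasible solution has at most two positive variables.
milk only: max(5.3/0.2, 2034/401) = 26.5 servings → $10.60.
tempeh only: max(5.3/2.3, 2034/412) = 4.937 servings → $7.41.
pasta only: max(5.3/1.2, 2034/62) = 32.81 servings → $13.12.
sweet potato only: max(5.3/0.8, 2034/514) = 6.625 servings → $4.64.
milk + tempeh with both tight: 2.97 servings and 2.046 servings → $4.26.
milk + pasta with both tight: 4.506 servings and 3.666 servings → $3.27.
milk + sweet potato: intersection lies outside the first quadrant.
tempeh + pasta: the both-tight solution has a negative serving — not a feasible corner.
tempeh + sweet potato with both tight: 1.287 servings and 2.926 servings → $3.98.
pasta + sweet potato with both tight: 1.934 servings and 3.724 servings → $3.38.
The minimum over all feasible corners is $3.27.

$3.27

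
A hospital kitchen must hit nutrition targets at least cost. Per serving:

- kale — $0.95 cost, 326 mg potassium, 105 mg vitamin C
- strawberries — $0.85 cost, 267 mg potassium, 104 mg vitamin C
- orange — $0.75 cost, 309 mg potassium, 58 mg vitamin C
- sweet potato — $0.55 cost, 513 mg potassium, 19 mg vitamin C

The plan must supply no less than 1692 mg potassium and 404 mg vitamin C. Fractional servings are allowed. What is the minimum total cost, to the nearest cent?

$3.86

With two linear requirements the optimum uses one or two foods; enumerate the corners.
kale only: max(1692/326, 404/105) = 5.19 servings → $4.93.
strawberries only: max(1692/267, 404/104) = 6.337 servings → $5.39.
orange only: max(1692/309, 404/58) = 6.966 servings → $5.22.
sweet potato only: max(1692/513, 404/19) = 21.26 servings → $11.69.
kale + strawberries with both targets exact would need a negative amount; discard.
kale + orange with both tight: 1.972 servings and 3.395 servings → $4.42.
kale + sweet potato with both tight: 3.673 servings and 0.964 servings → $4.02.
strawberries + orange with both tight: 1.604 servings and 4.09 servings → $4.43.
strawberries + sweet potato with both tight: 3.627 servings and 1.411 servings → $3.86.
orange + sweet potato: the both-tight solution has a negative serving — not a feasible corner.
So the least-cost plan costs $3.86.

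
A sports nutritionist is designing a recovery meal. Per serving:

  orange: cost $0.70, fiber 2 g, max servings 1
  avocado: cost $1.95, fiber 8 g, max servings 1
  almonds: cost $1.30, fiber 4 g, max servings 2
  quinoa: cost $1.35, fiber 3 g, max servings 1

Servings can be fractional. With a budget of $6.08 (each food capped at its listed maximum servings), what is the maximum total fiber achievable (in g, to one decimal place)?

Fiber per dollar: avocado 4.103, almonds 3.077, orange 2.857, quinoa 2.222.
Take 1 serving of avocado: spends $1.95, +8.0 g fiber (running total 8.0 g).
Take 2 servings of almonds: spends $2.60, +8.0 g fiber (running total 16.0 g).
Take 1 serving of orange: spends $0.70, +2.0 g fiber (running total 18.0 g).
Take 0.6148 servings of quinoa: spends $0.83, +1.8 g fiber (running total 19.8 g).
Greedy by best ratio exhausts the cost allowance optimally: 19.8 g.

19.8 g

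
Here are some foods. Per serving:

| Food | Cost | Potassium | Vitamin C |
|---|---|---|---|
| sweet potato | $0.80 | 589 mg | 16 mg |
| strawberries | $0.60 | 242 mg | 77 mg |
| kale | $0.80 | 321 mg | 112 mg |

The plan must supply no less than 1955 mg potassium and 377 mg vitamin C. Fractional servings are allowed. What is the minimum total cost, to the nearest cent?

Minimising a linear cost over {potassium ≥ 1955, vitamin C ≥ 377, servings ≥ 0} — the optimum is at a vertex, using one or two foods.
sweet potato only: max(1955/589, 377/16) = 23.56 servings → $18.85.
strawberries only: max(1955/242, 377/77) = 8.079 servings → $4.85.
kale only: max(1955/321, 377/112) = 6.09 servings → $4.87.
sweet potato + strawberries with both tight: 1.43 servings and 4.599 servings → $3.90.
sweet potato + kale with both tight: 1.61 servings and 3.136 servings → $3.80.
strawberries + kale: intersection lies outside the first quadrant.
The minimum over all feasible corners is $3.80.

$3.80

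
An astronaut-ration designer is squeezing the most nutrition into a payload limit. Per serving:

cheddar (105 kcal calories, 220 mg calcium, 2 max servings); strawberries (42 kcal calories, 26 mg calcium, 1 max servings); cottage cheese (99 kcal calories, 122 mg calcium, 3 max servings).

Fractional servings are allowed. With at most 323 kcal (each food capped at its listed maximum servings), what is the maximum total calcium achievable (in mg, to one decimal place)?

Calcium per kcal: cheddar 2.095, cottage cheese 1.232, strawberries 0.619.
Take 2 servings of cheddar: uses 210 kcal, +440.0 mg calcium (running total 440.0 mg).
Take 1.141 servings of cottage cheese: uses 113 kcal, +139.3 mg calcium (running total 579.3 mg).
Greedy by best ratio exhausts the calories allowance optimally: 579.3 mg.

579.3 mg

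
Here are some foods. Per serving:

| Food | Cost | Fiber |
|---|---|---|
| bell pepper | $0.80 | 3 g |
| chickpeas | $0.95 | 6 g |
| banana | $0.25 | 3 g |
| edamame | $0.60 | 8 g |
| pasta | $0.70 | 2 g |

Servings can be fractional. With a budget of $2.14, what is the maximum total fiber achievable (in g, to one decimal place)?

Fiber per dollar: edamame 13.33, banana 12, chickpeas 6.316, bell pepper 3.75, pasta 2.857.
With no serving limits, spend the whole cost allowance on edamame: $2.14 / $0.60 × 8 g = 28.5 g.

28.5 g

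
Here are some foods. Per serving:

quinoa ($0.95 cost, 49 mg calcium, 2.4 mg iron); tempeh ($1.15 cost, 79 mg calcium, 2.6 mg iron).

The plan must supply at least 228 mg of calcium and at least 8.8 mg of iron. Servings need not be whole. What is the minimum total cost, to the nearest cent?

quinoa only: max(228/49, 8.8/2.4) = 4.653 servings → $4.42.
tempeh only: max(228/79, 8.8/2.6) = 3.385 servings → $3.89.
quinoa + tempeh with both tight: 1.646 servings and 1.865 servings → $3.71.
Cheapest feasible corner: $3.71.

$3.71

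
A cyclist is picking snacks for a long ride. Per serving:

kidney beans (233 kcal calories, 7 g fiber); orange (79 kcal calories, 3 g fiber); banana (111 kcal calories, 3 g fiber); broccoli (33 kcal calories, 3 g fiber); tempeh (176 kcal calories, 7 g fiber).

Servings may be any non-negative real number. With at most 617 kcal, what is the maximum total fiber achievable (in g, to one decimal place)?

56.1 g

Fiber per kcal: broccoli 0.09091, tempeh 0.03977, orange 0.03797, kidney beans 0.03004, banana 0.02703.
With no serving limits, spend the whole calories allowance on broccoli: 617 kcal / 33 kcal × 3 g = 56.1 g.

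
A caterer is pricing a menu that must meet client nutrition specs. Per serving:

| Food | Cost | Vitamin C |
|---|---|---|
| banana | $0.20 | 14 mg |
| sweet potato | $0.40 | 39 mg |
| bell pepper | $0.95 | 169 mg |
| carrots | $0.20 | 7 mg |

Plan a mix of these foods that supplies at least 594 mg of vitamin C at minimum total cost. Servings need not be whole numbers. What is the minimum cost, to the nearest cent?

Cost per mg of vitamin C: bell pepper $0.0056, sweet potato $0.0103, banana $0.0143, carrots $0.0286.
With no serving limits, use only bell pepper: 594 mg / 169 mg = 3.515 servings × $0.95 = $3.34.

$3.34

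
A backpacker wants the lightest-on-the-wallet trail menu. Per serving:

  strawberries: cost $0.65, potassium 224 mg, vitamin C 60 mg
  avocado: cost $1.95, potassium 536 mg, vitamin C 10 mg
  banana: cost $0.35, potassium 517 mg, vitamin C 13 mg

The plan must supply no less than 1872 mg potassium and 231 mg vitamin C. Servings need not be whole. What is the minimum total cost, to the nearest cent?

$2.95

The cheapest plan sits at a corner of the feasible region — with two constraints it uses at most two foods.
strawberries only: max(1872/224, 231/60) = 8.357 servings → $5.43.
avocado only: max(1872/536, 231/10) = 23.1 servings → $45.05.
banana only: max(1872/517, 231/13) = 17.77 servings → $6.22.
strawberries + avocado with both tight: 3.513 servings and 2.025 servings → $6.23.
strawberries + banana with both tight: 3.383 servings and 2.155 servings → $2.95.
avocado + banana: intersection lies outside the first quadrant.
The minimum over all feasible corners is $2.95.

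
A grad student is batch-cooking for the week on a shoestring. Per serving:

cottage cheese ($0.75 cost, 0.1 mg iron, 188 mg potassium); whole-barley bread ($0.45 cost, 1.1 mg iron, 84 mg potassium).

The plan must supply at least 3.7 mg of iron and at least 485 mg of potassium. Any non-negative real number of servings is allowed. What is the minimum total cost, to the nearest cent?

At the optimum either one food covers both requirements or two foods hit both targets exactly; no other combination can be cheaper.
cottage cheese only: max(3.7/0.1, 485/188) = 37 servings → $27.75.
whole-barley bread only: max(3.7/1.1, 485/84) = 5.774 servings → $2.60.
cottage cheese + whole-barley bread with both tight: 1.122 servings and 3.262 servings → $2.31.
The minimum over all feasible corners is $2.31.

$2.31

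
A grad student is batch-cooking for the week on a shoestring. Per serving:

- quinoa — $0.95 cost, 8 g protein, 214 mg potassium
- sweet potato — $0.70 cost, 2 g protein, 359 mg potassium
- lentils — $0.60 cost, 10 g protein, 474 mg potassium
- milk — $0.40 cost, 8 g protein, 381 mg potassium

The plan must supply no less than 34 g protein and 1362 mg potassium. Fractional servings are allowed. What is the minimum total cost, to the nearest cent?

Minimising a linear cost over {protein ≥ 34, potassium ≥ 1362, servings ≥ 0} — the optimum is at a vertex, using one or two foods.
quinoa only: max(34/8, 1362/214) = 6.364 servings → $6.05.
sweet potato only: max(34/2, 1362/359) = 17 servings → $11.90.
lentils only: max(34/10, 1362/474) = 3.4 servings → $2.04.
milk only: max(34/8, 1362/381) = 4.25 servings → $1.70.
quinoa + sweet potato with both tight: 3.88 servings and 1.481 servings → $4.72.
quinoa + lentils with both tight: 1.511 servings and 2.191 servings → $2.75.
quinoa + milk with both tight: 1.54 servings and 2.71 servings → $2.55.
sweet potato + lentils: the both-tight solution has a negative serving — not a feasible corner.
sweet potato + milk: the both-tight solution has a negative serving — not a feasible corner.
lentils + milk: intersection lies outside the first quadrant.
So the least-cost plan costs $1.70.

$1.70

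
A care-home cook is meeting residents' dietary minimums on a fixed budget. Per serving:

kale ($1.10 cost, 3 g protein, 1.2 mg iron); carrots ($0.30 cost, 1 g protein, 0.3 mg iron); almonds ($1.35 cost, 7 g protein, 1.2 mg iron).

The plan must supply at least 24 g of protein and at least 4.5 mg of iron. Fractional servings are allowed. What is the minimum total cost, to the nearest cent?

$4.92

kale only: max(24/3, 4.5/1.2) = 8 servings → $8.80.
carrots only: max(24/1, 4.5/0.3) = 24 servings → $7.20.
almonds only: max(24/7, 4.5/1.2) = 3.75 servings → $5.06.
kale + carrots: the both-tight solution has a negative serving — not a feasible corner.
kale + almonds with both tight: 0.5625 servings and 3.188 servings → $4.92.
carrots + almonds with both tight: 3 servings and 3 servings → $4.95.
So the least-cost plan costs $4.92.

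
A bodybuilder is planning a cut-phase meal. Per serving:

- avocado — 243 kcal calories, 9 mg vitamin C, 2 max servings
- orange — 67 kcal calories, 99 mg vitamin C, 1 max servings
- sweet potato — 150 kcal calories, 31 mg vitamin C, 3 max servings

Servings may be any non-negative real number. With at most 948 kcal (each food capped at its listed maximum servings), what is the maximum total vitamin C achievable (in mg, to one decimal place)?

Vitamin C per kcal: orange 1.478, sweet potato 0.2067, avocado 0.03704.
Take 1 serving of orange: uses 67 kcal, +99.0 mg vitamin C (running total 99.0 mg).
Take 3 servings of sweet potato: uses 450 kcal, +93.0 mg vitamin C (running total 192.0 mg).
Take 1.774 servings of avocado: uses 431 kcal, +16.0 mg vitamin C (running total 208.0 mg).
Filling greedily by vitamin C-per-kcal is optimal for one linear limit, giving 208.0 mg.

208.0 mg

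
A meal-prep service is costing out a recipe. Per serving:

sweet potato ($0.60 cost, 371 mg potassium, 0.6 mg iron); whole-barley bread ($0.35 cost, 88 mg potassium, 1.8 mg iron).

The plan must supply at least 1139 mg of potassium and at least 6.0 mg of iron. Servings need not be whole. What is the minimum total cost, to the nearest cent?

$2.36

The cheapest plan sits at a corner of the feasible region — with two constraints it uses at most two foods.
sweet potato only: max(1139/371, 6.0/0.6) = 10 servings → $6.00.
whole-barley bread only: max(1139/88, 6.0/1.8) = 12.94 servings → $4.53.
sweet potato + whole-barley bread with both tight: 2.475 servings and 2.508 servings → $2.36.
Cheapest feasible corner: $2.36.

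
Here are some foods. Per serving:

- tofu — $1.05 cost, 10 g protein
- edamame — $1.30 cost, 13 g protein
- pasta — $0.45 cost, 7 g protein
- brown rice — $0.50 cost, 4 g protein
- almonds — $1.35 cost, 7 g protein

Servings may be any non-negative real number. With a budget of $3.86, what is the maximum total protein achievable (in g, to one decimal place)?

Protein per dollar: pasta 15.56, edamame 10, tofu 9.524, brown rice 8, almonds 5.185.
With no serving limits, spend the whole cost allowance on pasta: $3.86 / $0.45 × 7 g = 60.0 g.

60.0 g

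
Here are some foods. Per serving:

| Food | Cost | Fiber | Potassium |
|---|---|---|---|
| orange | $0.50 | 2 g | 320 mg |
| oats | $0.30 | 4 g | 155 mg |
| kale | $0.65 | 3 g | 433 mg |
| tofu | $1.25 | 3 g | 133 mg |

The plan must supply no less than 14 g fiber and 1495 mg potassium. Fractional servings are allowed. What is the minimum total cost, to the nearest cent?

The cheapest plan sits at a corner of the feasible region — with two constraints it uses at most two foods.
orange only: max(14/2, 1495/320) = 7 servings → $3.50.
oats only: max(14/4, 1495/155) = 9.645 servings → $2.89.
kale only: max(14/3, 1495/433) = 4.667 servings → $3.03.
tofu only: max(14/3, 1495/133) = 11.24 servings → $14.05.
orange + oats with both tight: 3.928 servings and 1.536 servings → $2.42.
orange + kale with both targets exact would need a negative amount; discard.
orange + tofu with both tight: 3.78 servings and 2.147 servings → $4.57.
oats + kale with both tight: 1.245 servings and 3.007 servings → $2.33.
oats + tofu with both targets exact would need a negative amount; discard.
kale + tofu with both tight: 2.914 servings and 1.752 servings → $4.08.
The minimum over all feasible corners is $2.33.

$2.33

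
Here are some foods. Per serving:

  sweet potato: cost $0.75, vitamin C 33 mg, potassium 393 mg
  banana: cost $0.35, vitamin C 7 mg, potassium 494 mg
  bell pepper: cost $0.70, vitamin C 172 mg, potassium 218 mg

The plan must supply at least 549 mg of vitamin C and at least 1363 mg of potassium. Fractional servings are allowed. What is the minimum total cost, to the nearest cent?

A basic optimal solution has at most two foods positive. Try each food alone and each pair with both targets met exactly.
sweet potato only: max(549/33, 1363/393) = 16.64 servings → $12.48.
banana only: max(549/7, 1363/494) = 78.43 servings → $27.45.
bell pepper only: max(549/172, 1363/218) = 6.252 servings → $4.38.
sweet potato + banana with both targets exact would need a negative amount; discard.
sweet potato + bell pepper with both tight: 1.9 servings and 2.827 servings → $3.40.
banana + bell pepper with both tight: 1.375 servings and 3.136 servings → $2.68.
So the least-cost plan costs $2.68.

$2.68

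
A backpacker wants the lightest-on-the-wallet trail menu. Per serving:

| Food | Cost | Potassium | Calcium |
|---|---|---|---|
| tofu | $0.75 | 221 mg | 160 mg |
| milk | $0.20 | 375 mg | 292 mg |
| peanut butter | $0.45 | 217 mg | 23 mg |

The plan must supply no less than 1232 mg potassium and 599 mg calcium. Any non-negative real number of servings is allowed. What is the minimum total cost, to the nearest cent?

Check every corner: each single food scaled to meet both minima, and each pair solved so both constraints bind.
tofu only: max(1232/221, 599/160) = 5.575 servings → $4.18.
milk only: max(1232/375, 599/292) = 3.285 servings → $0.66.
peanut butter only: max(1232/217, 599/23) = 26.04 servings → $11.72.
tofu + milk with both targets exact would need a negative amount; discard.
tofu + peanut butter with both tight: 3.43 servings and 2.184 servings → $3.56.
milk + peanut butter with both tight: 1.857 servings and 2.468 servings → $1.48.
So the least-cost plan costs $0.66.

$0.66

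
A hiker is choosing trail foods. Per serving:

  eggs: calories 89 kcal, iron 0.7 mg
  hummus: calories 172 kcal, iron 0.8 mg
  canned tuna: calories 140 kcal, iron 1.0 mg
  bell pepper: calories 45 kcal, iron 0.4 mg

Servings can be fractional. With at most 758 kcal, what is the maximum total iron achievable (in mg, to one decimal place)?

6.7 mg

Iron per kcal: bell pepper 0.008889, eggs 0.007865, canned tuna 0.007143, hummus 0.004651.
With no serving limits, spend the whole calories allowance on bell pepper: 758 kcal / 45 kcal × 0.4 mg = 6.7 mg.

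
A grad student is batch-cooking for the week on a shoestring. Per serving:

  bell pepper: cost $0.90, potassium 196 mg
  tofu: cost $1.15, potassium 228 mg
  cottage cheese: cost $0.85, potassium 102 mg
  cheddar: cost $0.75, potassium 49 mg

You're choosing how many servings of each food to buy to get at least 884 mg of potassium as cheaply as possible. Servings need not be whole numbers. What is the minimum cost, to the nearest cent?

$4.06

Cost per mg of potassium: bell pepper $0.0046, tofu $0.0050, cottage cheese $0.0083, cheddar $0.0153.
With no serving limits, use only bell pepper: 884 mg / 196 mg = 4.51 servings × $0.90 = $4.06.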